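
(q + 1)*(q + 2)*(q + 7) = q^3 + 10*q^2 + 23*q + 14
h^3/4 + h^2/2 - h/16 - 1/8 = (h/4 + 1/2)*(h - 1/2)*(h + 1/2)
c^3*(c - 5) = c^4 - 5*c^3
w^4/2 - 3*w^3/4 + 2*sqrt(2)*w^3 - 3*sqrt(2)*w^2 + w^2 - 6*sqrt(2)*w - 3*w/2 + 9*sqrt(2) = (w/2 + sqrt(2))*(w - 3/2)*(w - sqrt(2))*(w + 3*sqrt(2))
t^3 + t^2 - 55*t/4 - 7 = (t - 7/2)*(t + 1/2)*(t + 4)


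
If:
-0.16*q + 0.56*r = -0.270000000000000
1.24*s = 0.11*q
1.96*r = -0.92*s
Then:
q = 1.47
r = -0.06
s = 0.13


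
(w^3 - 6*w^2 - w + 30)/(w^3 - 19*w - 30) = (w - 3)/(w + 3)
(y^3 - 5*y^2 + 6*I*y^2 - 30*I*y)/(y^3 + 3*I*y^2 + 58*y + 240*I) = y*(y - 5)/(y^2 - 3*I*y + 40)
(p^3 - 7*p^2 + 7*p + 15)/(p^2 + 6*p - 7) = (p^3 - 7*p^2 + 7*p + 15)/(p^2 + 6*p - 7)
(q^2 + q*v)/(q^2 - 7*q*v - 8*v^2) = q/(q - 8*v)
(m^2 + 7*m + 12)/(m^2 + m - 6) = (m + 4)/(m - 2)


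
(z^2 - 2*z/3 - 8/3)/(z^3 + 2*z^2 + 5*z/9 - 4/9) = 3*(z - 2)/(3*z^2 + 2*z - 1)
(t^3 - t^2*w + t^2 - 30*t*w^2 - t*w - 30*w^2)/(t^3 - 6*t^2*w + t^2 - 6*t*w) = (t + 5*w)/t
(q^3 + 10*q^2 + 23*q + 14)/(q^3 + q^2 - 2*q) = (q^2 + 8*q + 7)/(q*(q - 1))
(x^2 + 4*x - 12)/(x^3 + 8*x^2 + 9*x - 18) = (x - 2)/(x^2 + 2*x - 3)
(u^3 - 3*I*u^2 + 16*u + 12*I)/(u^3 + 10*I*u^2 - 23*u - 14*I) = (u - 6*I)/(u + 7*I)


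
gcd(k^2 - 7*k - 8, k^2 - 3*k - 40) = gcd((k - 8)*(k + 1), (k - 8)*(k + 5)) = k - 8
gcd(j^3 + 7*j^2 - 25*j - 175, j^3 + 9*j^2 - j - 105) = j^2 + 12*j + 35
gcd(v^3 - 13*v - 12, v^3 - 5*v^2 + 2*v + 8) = v^2 - 3*v - 4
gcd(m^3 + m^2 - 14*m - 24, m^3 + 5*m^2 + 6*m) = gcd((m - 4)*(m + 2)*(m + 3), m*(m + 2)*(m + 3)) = m^2 + 5*m + 6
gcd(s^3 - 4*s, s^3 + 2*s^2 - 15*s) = s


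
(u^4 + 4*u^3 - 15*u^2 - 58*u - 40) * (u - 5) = u^5 - u^4 - 35*u^3 + 17*u^2 + 250*u + 200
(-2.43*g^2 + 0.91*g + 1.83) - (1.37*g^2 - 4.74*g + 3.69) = -3.8*g^2 + 5.65*g - 1.86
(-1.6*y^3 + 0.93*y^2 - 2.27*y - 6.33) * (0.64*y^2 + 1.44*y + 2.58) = -1.024*y^5 - 1.7088*y^4 - 4.2416*y^3 - 4.9206*y^2 - 14.9718*y - 16.3314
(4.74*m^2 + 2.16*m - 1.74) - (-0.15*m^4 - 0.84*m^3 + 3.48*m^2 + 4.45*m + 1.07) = 0.15*m^4 + 0.84*m^3 + 1.26*m^2 - 2.29*m - 2.81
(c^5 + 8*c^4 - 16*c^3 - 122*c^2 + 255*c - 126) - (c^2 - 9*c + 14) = c^5 + 8*c^4 - 16*c^3 - 123*c^2 + 264*c - 140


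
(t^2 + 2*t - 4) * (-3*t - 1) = -3*t^3 - 7*t^2 + 10*t + 4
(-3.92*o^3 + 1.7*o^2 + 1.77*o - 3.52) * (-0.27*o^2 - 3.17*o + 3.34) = 1.0584*o^5 + 11.9674*o^4 - 18.9597*o^3 + 1.0175*o^2 + 17.0702*o - 11.7568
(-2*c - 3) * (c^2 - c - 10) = -2*c^3 - c^2 + 23*c + 30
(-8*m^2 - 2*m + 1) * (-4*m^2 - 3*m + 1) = 32*m^4 + 32*m^3 - 6*m^2 - 5*m + 1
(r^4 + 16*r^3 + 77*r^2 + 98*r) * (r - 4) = r^5 + 12*r^4 + 13*r^3 - 210*r^2 - 392*r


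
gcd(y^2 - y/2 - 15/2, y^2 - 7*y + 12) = y - 3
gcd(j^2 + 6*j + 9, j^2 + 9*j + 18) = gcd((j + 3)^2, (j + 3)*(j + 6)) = j + 3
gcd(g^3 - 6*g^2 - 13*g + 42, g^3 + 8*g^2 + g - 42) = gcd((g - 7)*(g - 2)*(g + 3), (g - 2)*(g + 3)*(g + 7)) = g^2 + g - 6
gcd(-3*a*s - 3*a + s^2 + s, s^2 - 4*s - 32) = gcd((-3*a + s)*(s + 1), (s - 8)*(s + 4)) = 1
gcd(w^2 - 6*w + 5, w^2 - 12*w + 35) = w - 5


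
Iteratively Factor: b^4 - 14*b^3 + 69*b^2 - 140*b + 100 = (b - 2)*(b^3 - 12*b^2 + 45*b - 50) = (b - 2)^2*(b^2 - 10*b + 25) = (b - 5)*(b - 2)^2*(b - 5)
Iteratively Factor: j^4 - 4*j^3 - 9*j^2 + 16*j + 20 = (j + 2)*(j^3 - 6*j^2 + 3*j + 10) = (j + 1)*(j + 2)*(j^2 - 7*j + 10) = (j - 2)*(j + 1)*(j + 2)*(j - 5)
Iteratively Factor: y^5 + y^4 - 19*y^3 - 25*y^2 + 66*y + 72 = (y - 2)*(y^4 + 3*y^3 - 13*y^2 - 51*y - 36) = (y - 2)*(y + 3)*(y^3 - 13*y - 12) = (y - 4)*(y - 2)*(y + 3)*(y^2 + 4*y + 3) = (y - 4)*(y - 2)*(y + 3)^2*(y + 1)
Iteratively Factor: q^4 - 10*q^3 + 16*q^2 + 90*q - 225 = (q - 3)*(q^3 - 7*q^2 - 5*q + 75) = (q - 5)*(q - 3)*(q^2 - 2*q - 15) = (q - 5)^2*(q - 3)*(q + 3)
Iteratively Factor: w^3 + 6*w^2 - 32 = (w + 4)*(w^2 + 2*w - 8) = (w + 4)^2*(w - 2)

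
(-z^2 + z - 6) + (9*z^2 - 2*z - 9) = 8*z^2 - z - 15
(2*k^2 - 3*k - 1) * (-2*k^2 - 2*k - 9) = -4*k^4 + 2*k^3 - 10*k^2 + 29*k + 9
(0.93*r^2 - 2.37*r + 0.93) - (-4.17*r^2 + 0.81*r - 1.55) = 5.1*r^2 - 3.18*r + 2.48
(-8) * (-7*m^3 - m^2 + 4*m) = 56*m^3 + 8*m^2 - 32*m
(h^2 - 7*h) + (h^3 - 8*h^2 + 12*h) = h^3 - 7*h^2 + 5*h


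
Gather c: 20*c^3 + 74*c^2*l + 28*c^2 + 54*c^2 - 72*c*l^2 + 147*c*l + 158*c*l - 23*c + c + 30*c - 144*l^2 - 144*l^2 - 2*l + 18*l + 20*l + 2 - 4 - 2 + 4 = 20*c^3 + c^2*(74*l + 82) + c*(-72*l^2 + 305*l + 8) - 288*l^2 + 36*l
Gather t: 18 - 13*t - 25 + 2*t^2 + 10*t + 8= 2*t^2 - 3*t + 1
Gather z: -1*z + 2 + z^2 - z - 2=z^2 - 2*z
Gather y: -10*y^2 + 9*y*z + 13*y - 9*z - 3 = -10*y^2 + y*(9*z + 13) - 9*z - 3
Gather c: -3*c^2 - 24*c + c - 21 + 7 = -3*c^2 - 23*c - 14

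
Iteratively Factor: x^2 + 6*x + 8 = (x + 4)*(x + 2)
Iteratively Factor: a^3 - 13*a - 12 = (a + 1)*(a^2 - a - 12) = (a - 4)*(a + 1)*(a + 3)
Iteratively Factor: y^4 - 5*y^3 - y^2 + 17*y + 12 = (y - 4)*(y^3 - y^2 - 5*y - 3) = (y - 4)*(y + 1)*(y^2 - 2*y - 3) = (y - 4)*(y + 1)^2*(y - 3)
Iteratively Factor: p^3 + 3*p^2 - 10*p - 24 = (p + 4)*(p^2 - p - 6) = (p + 2)*(p + 4)*(p - 3)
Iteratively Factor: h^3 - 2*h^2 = (h)*(h^2 - 2*h) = h*(h - 2)*(h)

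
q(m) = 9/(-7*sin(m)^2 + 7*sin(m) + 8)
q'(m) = 9*(14*sin(m)*cos(m) - 7*cos(m))/(-7*sin(m)^2 + 7*sin(m) + 8)^2 = 63*(2*sin(m) - 1)*cos(m)/(-7*sin(m)^2 + 7*sin(m) + 8)^2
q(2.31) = 0.96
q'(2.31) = -0.23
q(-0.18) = 1.38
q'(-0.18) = -1.98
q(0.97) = 1.00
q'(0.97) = 0.28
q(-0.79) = -17.83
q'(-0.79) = -421.42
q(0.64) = 0.93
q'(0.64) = 0.10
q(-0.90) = -5.06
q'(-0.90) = -31.78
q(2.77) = 0.94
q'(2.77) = 0.17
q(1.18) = 1.06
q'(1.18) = 0.28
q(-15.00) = 18.45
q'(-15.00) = 462.61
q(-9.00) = 2.29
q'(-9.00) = 6.79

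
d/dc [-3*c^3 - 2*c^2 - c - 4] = -9*c^2 - 4*c - 1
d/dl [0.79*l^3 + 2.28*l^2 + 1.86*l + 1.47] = 2.37*l^2 + 4.56*l + 1.86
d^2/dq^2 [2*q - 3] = 0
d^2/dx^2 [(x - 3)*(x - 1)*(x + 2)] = 6*x - 4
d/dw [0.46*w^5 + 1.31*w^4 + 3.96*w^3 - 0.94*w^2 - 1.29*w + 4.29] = 2.3*w^4 + 5.24*w^3 + 11.88*w^2 - 1.88*w - 1.29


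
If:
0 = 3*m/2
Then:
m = 0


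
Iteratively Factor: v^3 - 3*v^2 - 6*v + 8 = (v - 1)*(v^2 - 2*v - 8) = (v - 1)*(v + 2)*(v - 4)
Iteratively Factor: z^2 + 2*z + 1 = (z + 1)*(z + 1)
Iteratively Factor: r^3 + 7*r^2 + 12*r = (r + 3)*(r^2 + 4*r) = r*(r + 3)*(r + 4)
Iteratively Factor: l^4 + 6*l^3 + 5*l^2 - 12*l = (l)*(l^3 + 6*l^2 + 5*l - 12) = l*(l - 1)*(l^2 + 7*l + 12) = l*(l - 1)*(l + 4)*(l + 3)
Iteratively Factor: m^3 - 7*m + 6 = (m - 1)*(m^2 + m - 6) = (m - 1)*(m + 3)*(m - 2)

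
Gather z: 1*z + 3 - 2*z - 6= -z - 3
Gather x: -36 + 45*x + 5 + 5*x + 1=50*x - 30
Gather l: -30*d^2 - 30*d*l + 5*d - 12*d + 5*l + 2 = -30*d^2 - 7*d + l*(5 - 30*d) + 2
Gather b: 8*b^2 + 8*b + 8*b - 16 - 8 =8*b^2 + 16*b - 24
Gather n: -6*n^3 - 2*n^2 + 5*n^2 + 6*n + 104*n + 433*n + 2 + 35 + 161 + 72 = -6*n^3 + 3*n^2 + 543*n + 270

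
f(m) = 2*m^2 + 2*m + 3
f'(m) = 4*m + 2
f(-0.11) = 2.80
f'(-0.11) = 1.56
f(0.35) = 3.94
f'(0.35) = 3.40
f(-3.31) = 18.29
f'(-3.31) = -11.24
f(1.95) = 14.50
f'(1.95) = 9.80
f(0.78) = 5.78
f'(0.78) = 5.12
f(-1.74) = 5.58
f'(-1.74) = -4.96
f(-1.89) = 6.36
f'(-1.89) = -5.56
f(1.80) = 13.08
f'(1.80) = 9.20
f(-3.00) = 15.00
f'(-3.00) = -10.00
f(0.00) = 3.00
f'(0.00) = 2.00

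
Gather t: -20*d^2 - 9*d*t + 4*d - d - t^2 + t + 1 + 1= -20*d^2 + 3*d - t^2 + t*(1 - 9*d) + 2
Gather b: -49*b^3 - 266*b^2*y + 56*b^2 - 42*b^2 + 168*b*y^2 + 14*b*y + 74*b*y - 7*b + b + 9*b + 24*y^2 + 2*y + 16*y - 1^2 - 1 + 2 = -49*b^3 + b^2*(14 - 266*y) + b*(168*y^2 + 88*y + 3) + 24*y^2 + 18*y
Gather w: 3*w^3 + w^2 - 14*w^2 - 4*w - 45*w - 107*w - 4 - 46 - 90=3*w^3 - 13*w^2 - 156*w - 140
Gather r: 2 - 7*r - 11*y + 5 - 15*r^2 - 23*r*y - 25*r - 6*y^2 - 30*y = -15*r^2 + r*(-23*y - 32) - 6*y^2 - 41*y + 7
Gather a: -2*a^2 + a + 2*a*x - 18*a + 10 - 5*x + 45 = -2*a^2 + a*(2*x - 17) - 5*x + 55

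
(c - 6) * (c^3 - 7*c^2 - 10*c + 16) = c^4 - 13*c^3 + 32*c^2 + 76*c - 96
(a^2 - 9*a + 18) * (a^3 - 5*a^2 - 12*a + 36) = a^5 - 14*a^4 + 51*a^3 + 54*a^2 - 540*a + 648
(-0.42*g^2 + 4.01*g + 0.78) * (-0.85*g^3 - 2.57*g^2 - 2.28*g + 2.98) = 0.357*g^5 - 2.3291*g^4 - 10.0111*g^3 - 12.399*g^2 + 10.1714*g + 2.3244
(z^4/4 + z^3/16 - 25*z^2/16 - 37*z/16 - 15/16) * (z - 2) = z^5/4 - 7*z^4/16 - 27*z^3/16 + 13*z^2/16 + 59*z/16 + 15/8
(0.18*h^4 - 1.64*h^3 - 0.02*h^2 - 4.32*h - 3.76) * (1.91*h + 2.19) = 0.3438*h^5 - 2.7382*h^4 - 3.6298*h^3 - 8.295*h^2 - 16.6424*h - 8.2344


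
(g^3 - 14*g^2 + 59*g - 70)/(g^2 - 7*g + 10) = g - 7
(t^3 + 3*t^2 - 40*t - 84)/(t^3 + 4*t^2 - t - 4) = (t^3 + 3*t^2 - 40*t - 84)/(t^3 + 4*t^2 - t - 4)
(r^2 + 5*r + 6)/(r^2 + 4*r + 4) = (r + 3)/(r + 2)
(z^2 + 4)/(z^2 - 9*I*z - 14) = (z + 2*I)/(z - 7*I)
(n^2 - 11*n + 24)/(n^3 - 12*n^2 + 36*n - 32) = (n - 3)/(n^2 - 4*n + 4)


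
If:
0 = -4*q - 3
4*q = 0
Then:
No Solution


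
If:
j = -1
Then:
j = -1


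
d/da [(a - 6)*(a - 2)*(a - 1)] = 3*a^2 - 18*a + 20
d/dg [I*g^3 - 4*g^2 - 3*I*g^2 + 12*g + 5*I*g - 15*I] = 3*I*g^2 - 8*g - 6*I*g + 12 + 5*I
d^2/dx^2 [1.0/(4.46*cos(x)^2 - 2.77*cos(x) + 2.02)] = (-79.5664*(1 - cos(x)^2)^2 + 37.0626*cos(x)^3 - 11.4193*cos(x)^2 - 79.7206*cos(x) + 76.8938)/(4.46*cos(x)^2 - 2.77*cos(x) + 2.02)^3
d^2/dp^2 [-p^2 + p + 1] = -2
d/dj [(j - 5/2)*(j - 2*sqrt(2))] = 2*j - 2*sqrt(2) - 5/2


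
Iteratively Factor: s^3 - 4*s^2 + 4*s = (s)*(s^2 - 4*s + 4) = s*(s - 2)*(s - 2)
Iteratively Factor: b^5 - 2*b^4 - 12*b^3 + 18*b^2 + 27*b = (b + 1)*(b^4 - 3*b^3 - 9*b^2 + 27*b) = (b + 1)*(b + 3)*(b^3 - 6*b^2 + 9*b) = b*(b + 1)*(b + 3)*(b^2 - 6*b + 9) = b*(b - 3)*(b + 1)*(b + 3)*(b - 3)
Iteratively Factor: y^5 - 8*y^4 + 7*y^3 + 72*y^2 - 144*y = (y - 3)*(y^4 - 5*y^3 - 8*y^2 + 48*y) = (y - 4)*(y - 3)*(y^3 - y^2 - 12*y) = (y - 4)*(y - 3)*(y + 3)*(y^2 - 4*y) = y*(y - 4)*(y - 3)*(y + 3)*(y - 4)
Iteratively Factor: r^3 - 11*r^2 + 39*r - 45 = (r - 3)*(r^2 - 8*r + 15) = (r - 3)^2*(r - 5)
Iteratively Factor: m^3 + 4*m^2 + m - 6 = (m + 2)*(m^2 + 2*m - 3) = (m - 1)*(m + 2)*(m + 3)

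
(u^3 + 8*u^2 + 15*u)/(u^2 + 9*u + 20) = u*(u + 3)/(u + 4)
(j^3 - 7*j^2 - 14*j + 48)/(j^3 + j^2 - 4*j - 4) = (j^2 - 5*j - 24)/(j^2 + 3*j + 2)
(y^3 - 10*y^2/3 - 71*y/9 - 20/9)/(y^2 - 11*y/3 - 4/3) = (3*y^2 - 11*y - 20)/(3*(y - 4))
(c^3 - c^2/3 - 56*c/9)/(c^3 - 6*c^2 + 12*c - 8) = c*(9*c^2 - 3*c - 56)/(9*(c^3 - 6*c^2 + 12*c - 8))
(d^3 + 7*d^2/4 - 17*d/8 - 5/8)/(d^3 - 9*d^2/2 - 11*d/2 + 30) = (4*d^2 - 3*d - 1)/(4*(d^2 - 7*d + 12))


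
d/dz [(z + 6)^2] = 2*z + 12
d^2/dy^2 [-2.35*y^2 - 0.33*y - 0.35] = -4.70000000000000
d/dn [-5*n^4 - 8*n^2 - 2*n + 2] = -20*n^3 - 16*n - 2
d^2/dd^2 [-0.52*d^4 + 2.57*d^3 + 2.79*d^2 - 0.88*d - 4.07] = -6.24*d^2 + 15.42*d + 5.58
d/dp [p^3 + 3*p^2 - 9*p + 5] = 3*p^2 + 6*p - 9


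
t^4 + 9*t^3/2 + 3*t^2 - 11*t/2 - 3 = (t - 1)*(t + 1/2)*(t + 2)*(t + 3)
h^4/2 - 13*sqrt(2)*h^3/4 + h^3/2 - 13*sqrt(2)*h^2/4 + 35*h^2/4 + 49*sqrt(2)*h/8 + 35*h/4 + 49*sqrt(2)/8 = (h/2 + 1/2)*(h - 7*sqrt(2)/2)^2*(h + sqrt(2)/2)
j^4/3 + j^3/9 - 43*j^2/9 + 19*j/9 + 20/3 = (j/3 + 1/3)*(j - 3)*(j - 5/3)*(j + 4)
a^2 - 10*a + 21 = (a - 7)*(a - 3)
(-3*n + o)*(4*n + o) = -12*n^2 + n*o + o^2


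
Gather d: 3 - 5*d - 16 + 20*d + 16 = 15*d + 3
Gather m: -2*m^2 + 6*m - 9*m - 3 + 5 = -2*m^2 - 3*m + 2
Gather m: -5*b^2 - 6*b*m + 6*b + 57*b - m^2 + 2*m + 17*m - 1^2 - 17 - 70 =-5*b^2 + 63*b - m^2 + m*(19 - 6*b) - 88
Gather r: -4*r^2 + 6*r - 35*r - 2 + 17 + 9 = -4*r^2 - 29*r + 24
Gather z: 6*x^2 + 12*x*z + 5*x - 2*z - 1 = 6*x^2 + 5*x + z*(12*x - 2) - 1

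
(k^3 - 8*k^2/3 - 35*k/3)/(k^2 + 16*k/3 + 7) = k*(k - 5)/(k + 3)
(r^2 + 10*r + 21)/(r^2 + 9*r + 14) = (r + 3)/(r + 2)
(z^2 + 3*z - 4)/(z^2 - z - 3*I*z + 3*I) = (z + 4)/(z - 3*I)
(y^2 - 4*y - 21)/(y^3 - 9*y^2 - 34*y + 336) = (y + 3)/(y^2 - 2*y - 48)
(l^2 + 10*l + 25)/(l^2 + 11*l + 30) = (l + 5)/(l + 6)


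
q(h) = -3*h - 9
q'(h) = -3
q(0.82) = -11.46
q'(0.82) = -3.00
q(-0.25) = -8.25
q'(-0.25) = -3.00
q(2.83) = -17.49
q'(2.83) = -3.00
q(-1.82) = -3.54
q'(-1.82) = -3.00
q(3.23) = -18.69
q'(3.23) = -3.00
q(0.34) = -10.02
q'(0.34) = -3.00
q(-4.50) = 4.50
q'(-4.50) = -3.00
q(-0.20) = -8.40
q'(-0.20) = -3.00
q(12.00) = -45.00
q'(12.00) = -3.00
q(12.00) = -45.00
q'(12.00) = -3.00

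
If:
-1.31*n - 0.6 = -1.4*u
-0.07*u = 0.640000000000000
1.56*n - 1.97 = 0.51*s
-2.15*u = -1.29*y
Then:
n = -10.23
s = -35.15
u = -9.14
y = -15.24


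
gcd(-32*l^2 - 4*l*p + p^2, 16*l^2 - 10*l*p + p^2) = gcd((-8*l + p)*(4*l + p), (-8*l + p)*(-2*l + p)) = -8*l + p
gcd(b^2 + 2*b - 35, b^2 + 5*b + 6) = 1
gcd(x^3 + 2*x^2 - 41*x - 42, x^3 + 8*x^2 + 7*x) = x^2 + 8*x + 7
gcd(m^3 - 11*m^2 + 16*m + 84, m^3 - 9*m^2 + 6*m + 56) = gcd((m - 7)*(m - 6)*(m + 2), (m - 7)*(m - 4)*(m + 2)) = m^2 - 5*m - 14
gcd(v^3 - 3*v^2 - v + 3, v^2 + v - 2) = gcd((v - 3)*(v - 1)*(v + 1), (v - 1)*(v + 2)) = v - 1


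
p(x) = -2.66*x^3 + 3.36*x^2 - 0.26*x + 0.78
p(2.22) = -12.34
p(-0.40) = 1.59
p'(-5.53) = -281.46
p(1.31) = 0.23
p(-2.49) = 63.33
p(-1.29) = 12.42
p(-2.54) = 66.71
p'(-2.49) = -66.47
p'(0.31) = 1.06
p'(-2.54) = -68.81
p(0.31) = 0.94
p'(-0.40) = -4.22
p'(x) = -7.98*x^2 + 6.72*x - 0.26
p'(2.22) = -24.67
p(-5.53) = 554.81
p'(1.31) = -5.15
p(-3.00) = 103.62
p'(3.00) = -51.92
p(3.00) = -41.58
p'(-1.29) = -22.21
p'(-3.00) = -92.24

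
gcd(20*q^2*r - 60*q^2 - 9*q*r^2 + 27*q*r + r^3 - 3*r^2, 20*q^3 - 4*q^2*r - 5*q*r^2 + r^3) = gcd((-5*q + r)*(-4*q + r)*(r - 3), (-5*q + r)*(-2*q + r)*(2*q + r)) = 5*q - r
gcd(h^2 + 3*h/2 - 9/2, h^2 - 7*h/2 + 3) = h - 3/2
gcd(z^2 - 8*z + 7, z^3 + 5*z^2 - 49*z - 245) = z - 7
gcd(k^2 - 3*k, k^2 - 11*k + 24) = k - 3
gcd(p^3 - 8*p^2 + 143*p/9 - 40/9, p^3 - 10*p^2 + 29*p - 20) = p - 5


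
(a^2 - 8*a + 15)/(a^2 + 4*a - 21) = (a - 5)/(a + 7)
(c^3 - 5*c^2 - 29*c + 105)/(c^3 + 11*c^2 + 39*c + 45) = (c^2 - 10*c + 21)/(c^2 + 6*c + 9)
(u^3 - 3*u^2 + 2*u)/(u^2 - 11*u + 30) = u*(u^2 - 3*u + 2)/(u^2 - 11*u + 30)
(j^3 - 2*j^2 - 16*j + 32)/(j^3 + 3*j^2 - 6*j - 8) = (j - 4)/(j + 1)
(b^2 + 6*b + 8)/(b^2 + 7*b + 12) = (b + 2)/(b + 3)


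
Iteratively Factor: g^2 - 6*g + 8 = (g - 4)*(g - 2)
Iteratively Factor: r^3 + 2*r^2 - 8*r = (r)*(r^2 + 2*r - 8) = r*(r - 2)*(r + 4)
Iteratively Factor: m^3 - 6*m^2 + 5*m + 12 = (m - 3)*(m^2 - 3*m - 4) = (m - 3)*(m + 1)*(m - 4)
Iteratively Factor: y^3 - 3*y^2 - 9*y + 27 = (y - 3)*(y^2 - 9) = (y - 3)^2*(y + 3)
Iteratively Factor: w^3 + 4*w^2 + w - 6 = (w - 1)*(w^2 + 5*w + 6) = (w - 1)*(w + 2)*(w + 3)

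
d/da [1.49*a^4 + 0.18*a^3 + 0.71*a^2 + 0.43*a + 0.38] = 5.96*a^3 + 0.54*a^2 + 1.42*a + 0.43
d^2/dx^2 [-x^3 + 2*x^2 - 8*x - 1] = 4 - 6*x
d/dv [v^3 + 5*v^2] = v*(3*v + 10)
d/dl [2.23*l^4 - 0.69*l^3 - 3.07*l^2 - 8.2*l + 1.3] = 8.92*l^3 - 2.07*l^2 - 6.14*l - 8.2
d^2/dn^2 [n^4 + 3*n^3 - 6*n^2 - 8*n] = 12*n^2 + 18*n - 12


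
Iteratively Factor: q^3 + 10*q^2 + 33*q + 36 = (q + 3)*(q^2 + 7*q + 12) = (q + 3)^2*(q + 4)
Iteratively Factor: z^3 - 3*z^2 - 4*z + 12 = (z - 3)*(z^2 - 4) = (z - 3)*(z + 2)*(z - 2)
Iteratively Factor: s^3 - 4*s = (s)*(s^2 - 4) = s*(s + 2)*(s - 2)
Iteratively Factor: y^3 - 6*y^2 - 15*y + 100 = (y - 5)*(y^2 - y - 20) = (y - 5)*(y + 4)*(y - 5)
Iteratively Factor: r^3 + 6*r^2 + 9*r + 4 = (r + 1)*(r^2 + 5*r + 4) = (r + 1)^2*(r + 4)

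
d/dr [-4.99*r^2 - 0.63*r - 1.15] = -9.98*r - 0.63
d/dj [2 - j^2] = -2*j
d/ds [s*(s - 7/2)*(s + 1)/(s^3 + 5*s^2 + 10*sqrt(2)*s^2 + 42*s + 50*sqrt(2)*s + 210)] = (15*s^4 + 20*sqrt(2)*s^4 + 182*s^3 + 200*sqrt(2)*s^3 - 180*sqrt(2)*s^2 + 1085*s^2 - 2100*s - 1470)/(2*(s^6 + 10*s^5 + 20*sqrt(2)*s^5 + 200*sqrt(2)*s^4 + 309*s^4 + 1340*sqrt(2)*s^3 + 2840*s^3 + 8864*s^2 + 8400*sqrt(2)*s^2 + 17640*s + 21000*sqrt(2)*s + 44100))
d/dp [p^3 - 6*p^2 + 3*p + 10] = 3*p^2 - 12*p + 3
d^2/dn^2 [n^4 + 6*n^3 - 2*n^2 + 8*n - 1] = 12*n^2 + 36*n - 4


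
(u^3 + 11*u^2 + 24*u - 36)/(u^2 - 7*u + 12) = (u^3 + 11*u^2 + 24*u - 36)/(u^2 - 7*u + 12)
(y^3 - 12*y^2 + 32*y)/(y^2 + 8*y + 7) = y*(y^2 - 12*y + 32)/(y^2 + 8*y + 7)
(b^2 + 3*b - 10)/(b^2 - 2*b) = (b + 5)/b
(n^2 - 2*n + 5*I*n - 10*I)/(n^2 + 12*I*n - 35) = (n - 2)/(n + 7*I)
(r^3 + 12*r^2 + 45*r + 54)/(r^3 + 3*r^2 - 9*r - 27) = (r + 6)/(r - 3)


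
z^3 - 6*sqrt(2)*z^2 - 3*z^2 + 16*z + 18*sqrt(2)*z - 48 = (z - 3)*(z - 4*sqrt(2))*(z - 2*sqrt(2))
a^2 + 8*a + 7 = (a + 1)*(a + 7)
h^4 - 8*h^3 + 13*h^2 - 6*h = h*(h - 6)*(h - 1)^2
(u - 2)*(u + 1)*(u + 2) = u^3 + u^2 - 4*u - 4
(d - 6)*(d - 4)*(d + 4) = d^3 - 6*d^2 - 16*d + 96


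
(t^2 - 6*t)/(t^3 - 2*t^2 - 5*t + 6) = t*(t - 6)/(t^3 - 2*t^2 - 5*t + 6)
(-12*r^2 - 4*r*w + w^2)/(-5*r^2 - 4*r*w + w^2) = (12*r^2 + 4*r*w - w^2)/(5*r^2 + 4*r*w - w^2)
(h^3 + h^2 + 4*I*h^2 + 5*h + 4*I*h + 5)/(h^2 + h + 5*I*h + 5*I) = h - I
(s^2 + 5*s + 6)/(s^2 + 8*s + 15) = (s + 2)/(s + 5)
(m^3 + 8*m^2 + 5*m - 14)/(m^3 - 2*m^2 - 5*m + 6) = (m + 7)/(m - 3)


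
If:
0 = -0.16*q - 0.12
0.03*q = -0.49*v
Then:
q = -0.75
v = 0.05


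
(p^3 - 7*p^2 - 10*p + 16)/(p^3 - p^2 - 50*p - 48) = (p^2 + p - 2)/(p^2 + 7*p + 6)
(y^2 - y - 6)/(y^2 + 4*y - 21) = (y + 2)/(y + 7)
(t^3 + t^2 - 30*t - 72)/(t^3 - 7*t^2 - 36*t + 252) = (t^2 + 7*t + 12)/(t^2 - t - 42)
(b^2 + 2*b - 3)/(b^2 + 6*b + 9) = (b - 1)/(b + 3)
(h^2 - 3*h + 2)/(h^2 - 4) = (h - 1)/(h + 2)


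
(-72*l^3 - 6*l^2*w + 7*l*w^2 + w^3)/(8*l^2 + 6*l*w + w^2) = (-18*l^2 + 3*l*w + w^2)/(2*l + w)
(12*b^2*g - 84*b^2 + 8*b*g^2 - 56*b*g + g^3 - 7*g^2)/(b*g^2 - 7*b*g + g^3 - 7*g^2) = (12*b^2 + 8*b*g + g^2)/(g*(b + g))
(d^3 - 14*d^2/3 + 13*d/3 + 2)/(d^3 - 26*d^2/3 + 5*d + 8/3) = (d^2 - 5*d + 6)/(d^2 - 9*d + 8)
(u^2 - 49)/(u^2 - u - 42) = (u + 7)/(u + 6)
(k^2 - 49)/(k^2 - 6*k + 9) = (k^2 - 49)/(k^2 - 6*k + 9)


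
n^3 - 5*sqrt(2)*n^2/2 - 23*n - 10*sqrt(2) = (n - 5*sqrt(2))*(n + sqrt(2)/2)*(n + 2*sqrt(2))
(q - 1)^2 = q^2 - 2*q + 1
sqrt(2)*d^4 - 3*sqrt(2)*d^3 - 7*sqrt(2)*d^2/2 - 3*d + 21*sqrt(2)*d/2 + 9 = (d - 3)*(d - 3*sqrt(2)/2)*(d + sqrt(2))*(sqrt(2)*d + 1)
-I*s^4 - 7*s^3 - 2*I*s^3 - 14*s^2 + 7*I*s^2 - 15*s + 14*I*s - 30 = (s + 2)*(s - 5*I)*(s - 3*I)*(-I*s + 1)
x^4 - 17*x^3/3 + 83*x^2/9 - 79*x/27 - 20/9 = (x - 3)*(x - 5/3)*(x - 4/3)*(x + 1/3)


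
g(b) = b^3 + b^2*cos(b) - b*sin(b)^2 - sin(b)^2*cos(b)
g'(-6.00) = 89.07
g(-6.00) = -181.04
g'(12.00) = 540.71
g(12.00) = 1845.82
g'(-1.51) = 6.77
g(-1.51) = -1.86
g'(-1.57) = 7.85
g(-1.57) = -2.30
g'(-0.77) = 0.21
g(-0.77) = -0.01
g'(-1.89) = 14.85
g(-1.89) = -5.89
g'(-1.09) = 1.61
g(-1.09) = -0.25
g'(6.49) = 127.38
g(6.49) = 314.27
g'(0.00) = 0.00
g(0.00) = 0.00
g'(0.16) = 0.01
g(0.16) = 0.00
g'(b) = -b^2*sin(b) + 3*b^2 - 2*b*sin(b)*cos(b) + 2*b*cos(b) + sin(b)^3 - sin(b)^2 - 2*sin(b)*cos(b)^2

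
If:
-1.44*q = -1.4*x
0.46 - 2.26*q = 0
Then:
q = 0.20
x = 0.21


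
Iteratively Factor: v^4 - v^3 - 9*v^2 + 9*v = (v + 3)*(v^3 - 4*v^2 + 3*v) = (v - 1)*(v + 3)*(v^2 - 3*v) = v*(v - 1)*(v + 3)*(v - 3)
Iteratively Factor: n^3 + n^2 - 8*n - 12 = (n + 2)*(n^2 - n - 6) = (n - 3)*(n + 2)*(n + 2)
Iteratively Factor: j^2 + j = (j + 1)*(j)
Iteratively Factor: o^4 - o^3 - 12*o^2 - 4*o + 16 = (o - 4)*(o^3 + 3*o^2 - 4) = (o - 4)*(o - 1)*(o^2 + 4*o + 4) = (o - 4)*(o - 1)*(o + 2)*(o + 2)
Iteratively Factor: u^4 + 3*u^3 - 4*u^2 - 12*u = (u - 2)*(u^3 + 5*u^2 + 6*u) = (u - 2)*(u + 3)*(u^2 + 2*u) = u*(u - 2)*(u + 3)*(u + 2)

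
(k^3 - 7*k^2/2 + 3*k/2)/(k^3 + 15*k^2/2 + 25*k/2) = (2*k^2 - 7*k + 3)/(2*k^2 + 15*k + 25)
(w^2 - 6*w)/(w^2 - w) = (w - 6)/(w - 1)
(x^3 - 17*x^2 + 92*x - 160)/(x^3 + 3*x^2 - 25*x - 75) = (x^2 - 12*x + 32)/(x^2 + 8*x + 15)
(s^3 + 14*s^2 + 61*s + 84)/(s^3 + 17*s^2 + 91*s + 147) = (s + 4)/(s + 7)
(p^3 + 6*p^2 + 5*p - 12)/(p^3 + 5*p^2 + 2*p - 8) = (p + 3)/(p + 2)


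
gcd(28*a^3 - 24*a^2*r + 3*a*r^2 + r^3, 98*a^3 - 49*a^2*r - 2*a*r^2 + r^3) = -14*a^2 + 5*a*r + r^2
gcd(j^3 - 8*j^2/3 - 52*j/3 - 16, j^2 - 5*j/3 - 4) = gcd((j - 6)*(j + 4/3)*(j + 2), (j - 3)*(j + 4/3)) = j + 4/3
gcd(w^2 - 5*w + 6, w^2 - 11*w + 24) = w - 3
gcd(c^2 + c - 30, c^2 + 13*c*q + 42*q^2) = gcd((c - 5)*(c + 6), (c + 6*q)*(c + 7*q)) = 1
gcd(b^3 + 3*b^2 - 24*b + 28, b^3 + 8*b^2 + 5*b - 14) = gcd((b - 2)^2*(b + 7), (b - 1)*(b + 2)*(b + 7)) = b + 7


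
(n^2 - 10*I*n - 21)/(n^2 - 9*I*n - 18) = (n - 7*I)/(n - 6*I)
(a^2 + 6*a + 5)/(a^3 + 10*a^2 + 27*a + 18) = (a + 5)/(a^2 + 9*a + 18)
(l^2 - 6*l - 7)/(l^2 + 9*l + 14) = (l^2 - 6*l - 7)/(l^2 + 9*l + 14)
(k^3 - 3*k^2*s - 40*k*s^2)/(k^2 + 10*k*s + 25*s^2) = k*(k - 8*s)/(k + 5*s)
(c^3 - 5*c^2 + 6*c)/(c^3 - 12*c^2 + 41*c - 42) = c/(c - 7)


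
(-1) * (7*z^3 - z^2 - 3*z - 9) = -7*z^3 + z^2 + 3*z + 9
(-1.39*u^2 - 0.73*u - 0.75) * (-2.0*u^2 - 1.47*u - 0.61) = 2.78*u^4 + 3.5033*u^3 + 3.421*u^2 + 1.5478*u + 0.4575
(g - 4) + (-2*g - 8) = -g - 12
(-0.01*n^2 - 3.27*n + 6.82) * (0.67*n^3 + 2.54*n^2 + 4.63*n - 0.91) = -0.0067*n^5 - 2.2163*n^4 - 3.7827*n^3 + 2.1918*n^2 + 34.5523*n - 6.2062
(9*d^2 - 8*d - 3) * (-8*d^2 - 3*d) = -72*d^4 + 37*d^3 + 48*d^2 + 9*d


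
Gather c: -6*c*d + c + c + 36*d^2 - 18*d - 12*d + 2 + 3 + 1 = c*(2 - 6*d) + 36*d^2 - 30*d + 6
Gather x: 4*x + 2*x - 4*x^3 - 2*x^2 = -4*x^3 - 2*x^2 + 6*x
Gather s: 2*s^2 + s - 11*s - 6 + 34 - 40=2*s^2 - 10*s - 12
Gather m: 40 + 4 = 44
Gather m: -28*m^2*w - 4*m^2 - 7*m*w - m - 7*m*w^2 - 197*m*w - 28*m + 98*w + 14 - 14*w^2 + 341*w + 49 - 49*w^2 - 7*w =m^2*(-28*w - 4) + m*(-7*w^2 - 204*w - 29) - 63*w^2 + 432*w + 63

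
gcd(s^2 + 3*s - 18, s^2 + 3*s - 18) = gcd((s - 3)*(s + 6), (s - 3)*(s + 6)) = s^2 + 3*s - 18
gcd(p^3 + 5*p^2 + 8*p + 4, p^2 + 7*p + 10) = p + 2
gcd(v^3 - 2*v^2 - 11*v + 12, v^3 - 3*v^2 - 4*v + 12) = 1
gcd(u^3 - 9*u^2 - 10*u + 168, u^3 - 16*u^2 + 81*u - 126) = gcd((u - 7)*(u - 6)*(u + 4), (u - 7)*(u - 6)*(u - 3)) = u^2 - 13*u + 42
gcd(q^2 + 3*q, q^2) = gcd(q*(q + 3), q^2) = q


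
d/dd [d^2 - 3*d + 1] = 2*d - 3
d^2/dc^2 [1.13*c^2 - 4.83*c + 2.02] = 2.26000000000000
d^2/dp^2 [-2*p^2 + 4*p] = -4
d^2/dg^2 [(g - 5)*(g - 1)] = 2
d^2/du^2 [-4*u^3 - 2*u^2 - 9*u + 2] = -24*u - 4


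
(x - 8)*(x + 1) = x^2 - 7*x - 8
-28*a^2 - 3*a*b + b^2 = (-7*a + b)*(4*a + b)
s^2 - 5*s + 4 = (s - 4)*(s - 1)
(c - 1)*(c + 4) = c^2 + 3*c - 4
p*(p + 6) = p^2 + 6*p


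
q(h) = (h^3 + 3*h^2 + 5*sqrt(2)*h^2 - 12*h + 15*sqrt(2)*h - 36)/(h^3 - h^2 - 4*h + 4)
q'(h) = (-3*h^2 + 2*h + 4)*(h^3 + 3*h^2 + 5*sqrt(2)*h^2 - 12*h + 15*sqrt(2)*h - 36)/(h^3 - h^2 - 4*h + 4)^2 + (3*h^2 + 6*h + 10*sqrt(2)*h - 12 + 15*sqrt(2))/(h^3 - h^2 - 4*h + 4) = ((-3*h^2 + 2*h + 4)*(h^3 + 3*h^2 + 5*sqrt(2)*h^2 - 12*h + 15*sqrt(2)*h - 36) + (h^3 - h^2 - 4*h + 4)*(3*h^2 + 6*h + 10*sqrt(2)*h - 12 + 15*sqrt(2)))/(h^3 - h^2 - 4*h + 4)^2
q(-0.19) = -7.93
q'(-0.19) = -4.74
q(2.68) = 15.01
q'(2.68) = -18.38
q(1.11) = 39.40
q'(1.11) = -442.44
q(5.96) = 3.76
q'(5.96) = -0.67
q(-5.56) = -0.30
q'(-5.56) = -0.11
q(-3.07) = -0.08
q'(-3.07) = 1.00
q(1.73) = -20.75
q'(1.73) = -115.02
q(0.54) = -16.37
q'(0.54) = -28.07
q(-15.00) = 0.36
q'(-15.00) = -0.04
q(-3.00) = 0.00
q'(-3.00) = 1.21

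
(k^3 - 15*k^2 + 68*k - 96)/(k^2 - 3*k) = k - 12 + 32/k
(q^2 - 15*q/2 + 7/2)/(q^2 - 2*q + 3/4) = 2*(q - 7)/(2*q - 3)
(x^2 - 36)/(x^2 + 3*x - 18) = (x - 6)/(x - 3)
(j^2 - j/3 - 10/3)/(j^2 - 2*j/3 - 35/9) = 3*(j - 2)/(3*j - 7)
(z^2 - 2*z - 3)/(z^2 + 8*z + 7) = (z - 3)/(z + 7)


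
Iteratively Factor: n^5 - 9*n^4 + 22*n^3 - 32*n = (n + 1)*(n^4 - 10*n^3 + 32*n^2 - 32*n) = (n - 4)*(n + 1)*(n^3 - 6*n^2 + 8*n) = n*(n - 4)*(n + 1)*(n^2 - 6*n + 8) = n*(n - 4)^2*(n + 1)*(n - 2)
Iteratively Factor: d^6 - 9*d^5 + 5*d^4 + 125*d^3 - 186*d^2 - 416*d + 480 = (d - 1)*(d^5 - 8*d^4 - 3*d^3 + 122*d^2 - 64*d - 480) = (d - 5)*(d - 1)*(d^4 - 3*d^3 - 18*d^2 + 32*d + 96) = (d - 5)*(d - 1)*(d + 2)*(d^3 - 5*d^2 - 8*d + 48) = (d - 5)*(d - 4)*(d - 1)*(d + 2)*(d^2 - d - 12) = (d - 5)*(d - 4)*(d - 1)*(d + 2)*(d + 3)*(d - 4)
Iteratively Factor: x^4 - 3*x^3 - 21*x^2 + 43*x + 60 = (x - 3)*(x^3 - 21*x - 20) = (x - 3)*(x + 4)*(x^2 - 4*x - 5) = (x - 5)*(x - 3)*(x + 4)*(x + 1)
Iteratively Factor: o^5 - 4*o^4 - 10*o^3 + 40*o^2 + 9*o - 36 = (o - 1)*(o^4 - 3*o^3 - 13*o^2 + 27*o + 36) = (o - 1)*(o + 3)*(o^3 - 6*o^2 + 5*o + 12) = (o - 4)*(o - 1)*(o + 3)*(o^2 - 2*o - 3) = (o - 4)*(o - 3)*(o - 1)*(o + 3)*(o + 1)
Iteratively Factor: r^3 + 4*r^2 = (r)*(r^2 + 4*r) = r*(r + 4)*(r)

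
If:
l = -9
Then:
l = -9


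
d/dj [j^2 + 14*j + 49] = 2*j + 14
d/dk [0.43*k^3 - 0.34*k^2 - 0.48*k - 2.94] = 1.29*k^2 - 0.68*k - 0.48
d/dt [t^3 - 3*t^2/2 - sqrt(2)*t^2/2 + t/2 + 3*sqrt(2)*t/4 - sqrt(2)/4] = 3*t^2 - 3*t - sqrt(2)*t + 1/2 + 3*sqrt(2)/4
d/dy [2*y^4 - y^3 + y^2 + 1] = y*(8*y^2 - 3*y + 2)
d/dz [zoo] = 0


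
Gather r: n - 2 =n - 2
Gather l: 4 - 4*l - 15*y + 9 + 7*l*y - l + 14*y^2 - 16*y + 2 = l*(7*y - 5) + 14*y^2 - 31*y + 15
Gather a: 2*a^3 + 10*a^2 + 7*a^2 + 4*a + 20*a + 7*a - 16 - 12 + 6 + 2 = 2*a^3 + 17*a^2 + 31*a - 20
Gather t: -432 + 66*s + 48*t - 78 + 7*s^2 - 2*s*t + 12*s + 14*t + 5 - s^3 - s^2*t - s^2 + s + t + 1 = -s^3 + 6*s^2 + 79*s + t*(-s^2 - 2*s + 63) - 504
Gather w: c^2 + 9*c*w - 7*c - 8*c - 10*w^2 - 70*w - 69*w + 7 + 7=c^2 - 15*c - 10*w^2 + w*(9*c - 139) + 14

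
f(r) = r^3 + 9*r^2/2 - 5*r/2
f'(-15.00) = 537.50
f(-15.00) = -2325.00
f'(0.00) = -2.50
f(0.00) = 0.00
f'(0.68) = 5.01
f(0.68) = 0.70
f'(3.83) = 75.98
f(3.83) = 112.62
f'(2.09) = 29.41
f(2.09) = 23.56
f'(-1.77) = -9.03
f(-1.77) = 12.98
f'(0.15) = -1.08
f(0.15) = -0.27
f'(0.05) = -2.04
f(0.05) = -0.11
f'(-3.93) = 8.46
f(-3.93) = 18.63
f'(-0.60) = -6.82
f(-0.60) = 2.90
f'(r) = 3*r^2 + 9*r - 5/2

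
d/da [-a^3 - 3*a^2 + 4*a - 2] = -3*a^2 - 6*a + 4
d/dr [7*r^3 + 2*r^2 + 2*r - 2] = 21*r^2 + 4*r + 2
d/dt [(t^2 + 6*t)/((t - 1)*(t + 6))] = -1/(t^2 - 2*t + 1)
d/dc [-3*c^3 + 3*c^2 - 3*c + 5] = -9*c^2 + 6*c - 3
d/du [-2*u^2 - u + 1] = -4*u - 1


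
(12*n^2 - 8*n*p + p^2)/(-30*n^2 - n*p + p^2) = (-2*n + p)/(5*n + p)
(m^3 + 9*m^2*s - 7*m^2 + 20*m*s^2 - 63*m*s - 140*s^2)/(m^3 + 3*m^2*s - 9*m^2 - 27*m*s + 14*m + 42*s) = (m^2 + 9*m*s + 20*s^2)/(m^2 + 3*m*s - 2*m - 6*s)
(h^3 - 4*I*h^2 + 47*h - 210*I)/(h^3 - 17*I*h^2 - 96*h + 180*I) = (h + 7*I)/(h - 6*I)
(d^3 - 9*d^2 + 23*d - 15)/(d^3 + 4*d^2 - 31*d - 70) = (d^2 - 4*d + 3)/(d^2 + 9*d + 14)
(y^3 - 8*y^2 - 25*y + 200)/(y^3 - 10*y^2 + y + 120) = (y + 5)/(y + 3)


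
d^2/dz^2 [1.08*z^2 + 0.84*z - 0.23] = 2.16000000000000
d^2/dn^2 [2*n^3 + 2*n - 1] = 12*n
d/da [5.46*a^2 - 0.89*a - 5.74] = 10.92*a - 0.89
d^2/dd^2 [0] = 0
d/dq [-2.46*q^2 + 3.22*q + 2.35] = 3.22 - 4.92*q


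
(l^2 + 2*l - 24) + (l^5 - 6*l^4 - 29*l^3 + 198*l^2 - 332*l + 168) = l^5 - 6*l^4 - 29*l^3 + 199*l^2 - 330*l + 144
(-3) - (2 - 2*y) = 2*y - 5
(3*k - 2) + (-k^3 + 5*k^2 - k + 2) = -k^3 + 5*k^2 + 2*k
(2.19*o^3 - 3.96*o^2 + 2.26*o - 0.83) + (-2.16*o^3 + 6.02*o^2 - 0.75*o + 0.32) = 0.0299999999999998*o^3 + 2.06*o^2 + 1.51*o - 0.51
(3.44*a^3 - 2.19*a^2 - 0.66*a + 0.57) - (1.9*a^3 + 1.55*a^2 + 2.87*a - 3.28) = 1.54*a^3 - 3.74*a^2 - 3.53*a + 3.85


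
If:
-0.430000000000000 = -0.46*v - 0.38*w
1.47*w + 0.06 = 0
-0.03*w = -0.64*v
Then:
No Solution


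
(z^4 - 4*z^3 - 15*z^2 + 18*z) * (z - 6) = z^5 - 10*z^4 + 9*z^3 + 108*z^2 - 108*z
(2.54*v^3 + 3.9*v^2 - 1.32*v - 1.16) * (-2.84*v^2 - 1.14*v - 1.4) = -7.2136*v^5 - 13.9716*v^4 - 4.2532*v^3 - 0.6608*v^2 + 3.1704*v + 1.624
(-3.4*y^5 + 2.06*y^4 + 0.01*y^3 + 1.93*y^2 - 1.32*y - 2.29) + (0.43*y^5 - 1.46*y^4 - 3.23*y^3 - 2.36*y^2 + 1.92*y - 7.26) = -2.97*y^5 + 0.6*y^4 - 3.22*y^3 - 0.43*y^2 + 0.6*y - 9.55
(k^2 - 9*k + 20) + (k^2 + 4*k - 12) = 2*k^2 - 5*k + 8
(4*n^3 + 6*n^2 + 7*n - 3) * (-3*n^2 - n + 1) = -12*n^5 - 22*n^4 - 23*n^3 + 8*n^2 + 10*n - 3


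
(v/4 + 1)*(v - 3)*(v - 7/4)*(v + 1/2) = v^4/4 - v^3/16 - 113*v^2/32 + 113*v/32 + 21/8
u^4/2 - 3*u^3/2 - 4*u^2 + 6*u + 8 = (u/2 + 1)*(u - 4)*(u - 2)*(u + 1)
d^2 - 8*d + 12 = (d - 6)*(d - 2)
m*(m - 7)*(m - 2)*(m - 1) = m^4 - 10*m^3 + 23*m^2 - 14*m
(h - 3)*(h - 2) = h^2 - 5*h + 6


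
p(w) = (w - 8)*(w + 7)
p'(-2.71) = -6.42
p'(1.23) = 1.46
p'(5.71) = 10.42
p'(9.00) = 17.00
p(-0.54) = -55.17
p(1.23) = -55.72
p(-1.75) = -51.19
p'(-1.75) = -4.50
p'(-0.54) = -2.08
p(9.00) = 16.00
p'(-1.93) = -4.86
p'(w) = 2*w - 1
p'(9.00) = 17.00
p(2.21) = -53.33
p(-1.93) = -50.35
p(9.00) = 16.00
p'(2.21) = 3.42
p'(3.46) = 5.92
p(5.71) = -29.11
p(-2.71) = -45.95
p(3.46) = -47.49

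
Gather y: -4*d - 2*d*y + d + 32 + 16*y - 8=-3*d + y*(16 - 2*d) + 24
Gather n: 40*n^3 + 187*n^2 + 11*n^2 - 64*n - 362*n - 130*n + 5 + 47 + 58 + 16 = 40*n^3 + 198*n^2 - 556*n + 126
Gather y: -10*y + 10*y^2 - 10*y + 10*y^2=20*y^2 - 20*y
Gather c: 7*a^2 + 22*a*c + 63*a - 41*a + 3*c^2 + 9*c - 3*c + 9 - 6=7*a^2 + 22*a + 3*c^2 + c*(22*a + 6) + 3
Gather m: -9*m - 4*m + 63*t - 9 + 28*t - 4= -13*m + 91*t - 13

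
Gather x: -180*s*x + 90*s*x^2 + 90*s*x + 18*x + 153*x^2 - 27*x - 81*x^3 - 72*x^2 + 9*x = -90*s*x - 81*x^3 + x^2*(90*s + 81)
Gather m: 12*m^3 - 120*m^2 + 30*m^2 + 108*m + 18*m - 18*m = 12*m^3 - 90*m^2 + 108*m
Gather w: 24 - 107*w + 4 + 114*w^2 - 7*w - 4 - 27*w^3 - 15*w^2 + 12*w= -27*w^3 + 99*w^2 - 102*w + 24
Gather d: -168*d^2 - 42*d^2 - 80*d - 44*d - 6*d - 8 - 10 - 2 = -210*d^2 - 130*d - 20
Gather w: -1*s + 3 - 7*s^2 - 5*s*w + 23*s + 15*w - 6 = -7*s^2 + 22*s + w*(15 - 5*s) - 3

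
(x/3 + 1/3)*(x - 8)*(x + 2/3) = x^3/3 - 19*x^2/9 - 38*x/9 - 16/9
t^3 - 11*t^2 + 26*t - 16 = (t - 8)*(t - 2)*(t - 1)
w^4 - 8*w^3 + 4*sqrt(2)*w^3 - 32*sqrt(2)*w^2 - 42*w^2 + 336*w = w*(w - 8)*(w - 3*sqrt(2))*(w + 7*sqrt(2))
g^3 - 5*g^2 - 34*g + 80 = (g - 8)*(g - 2)*(g + 5)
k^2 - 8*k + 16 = (k - 4)^2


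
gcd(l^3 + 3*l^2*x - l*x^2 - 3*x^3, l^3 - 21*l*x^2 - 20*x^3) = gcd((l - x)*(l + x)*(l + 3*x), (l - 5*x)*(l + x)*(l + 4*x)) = l + x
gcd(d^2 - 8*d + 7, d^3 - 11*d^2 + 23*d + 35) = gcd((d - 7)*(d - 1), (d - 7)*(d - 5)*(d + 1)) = d - 7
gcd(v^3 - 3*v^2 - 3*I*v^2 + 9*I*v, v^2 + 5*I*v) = v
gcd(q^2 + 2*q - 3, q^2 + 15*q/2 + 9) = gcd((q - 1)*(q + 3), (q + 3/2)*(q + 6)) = 1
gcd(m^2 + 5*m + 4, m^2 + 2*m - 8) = m + 4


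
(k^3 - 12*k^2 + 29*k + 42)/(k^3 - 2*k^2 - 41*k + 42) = (k^2 - 5*k - 6)/(k^2 + 5*k - 6)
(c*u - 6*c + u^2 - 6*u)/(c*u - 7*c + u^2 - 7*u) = (u - 6)/(u - 7)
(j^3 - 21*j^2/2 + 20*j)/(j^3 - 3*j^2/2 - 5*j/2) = (j - 8)/(j + 1)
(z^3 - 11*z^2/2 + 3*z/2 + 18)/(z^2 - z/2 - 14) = (2*z^2 - 3*z - 9)/(2*z + 7)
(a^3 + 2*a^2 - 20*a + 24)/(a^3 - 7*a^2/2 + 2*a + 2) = 2*(a + 6)/(2*a + 1)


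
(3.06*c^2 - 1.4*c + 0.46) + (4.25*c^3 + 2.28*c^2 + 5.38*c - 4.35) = 4.25*c^3 + 5.34*c^2 + 3.98*c - 3.89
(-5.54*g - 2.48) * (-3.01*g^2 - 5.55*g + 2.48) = 16.6754*g^3 + 38.2118*g^2 + 0.024799999999999*g - 6.1504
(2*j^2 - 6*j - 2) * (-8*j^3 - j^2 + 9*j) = -16*j^5 + 46*j^4 + 40*j^3 - 52*j^2 - 18*j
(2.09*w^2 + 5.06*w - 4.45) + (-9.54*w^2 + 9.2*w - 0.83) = -7.45*w^2 + 14.26*w - 5.28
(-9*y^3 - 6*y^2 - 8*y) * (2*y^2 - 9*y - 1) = -18*y^5 + 69*y^4 + 47*y^3 + 78*y^2 + 8*y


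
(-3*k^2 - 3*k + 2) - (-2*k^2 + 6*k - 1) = -k^2 - 9*k + 3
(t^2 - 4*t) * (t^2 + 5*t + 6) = t^4 + t^3 - 14*t^2 - 24*t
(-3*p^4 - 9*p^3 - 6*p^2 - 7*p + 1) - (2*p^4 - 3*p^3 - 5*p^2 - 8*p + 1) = -5*p^4 - 6*p^3 - p^2 + p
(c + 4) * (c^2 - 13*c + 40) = c^3 - 9*c^2 - 12*c + 160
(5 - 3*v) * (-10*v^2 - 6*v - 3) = 30*v^3 - 32*v^2 - 21*v - 15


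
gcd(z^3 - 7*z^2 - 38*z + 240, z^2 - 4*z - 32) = z - 8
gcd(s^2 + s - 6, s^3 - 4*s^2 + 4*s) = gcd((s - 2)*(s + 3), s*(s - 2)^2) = s - 2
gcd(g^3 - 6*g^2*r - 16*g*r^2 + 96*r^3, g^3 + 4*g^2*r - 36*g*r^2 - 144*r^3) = -g^2 + 2*g*r + 24*r^2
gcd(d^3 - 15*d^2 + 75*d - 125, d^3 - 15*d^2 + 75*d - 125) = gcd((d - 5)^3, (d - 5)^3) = d^3 - 15*d^2 + 75*d - 125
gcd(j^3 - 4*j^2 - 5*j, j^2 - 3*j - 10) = j - 5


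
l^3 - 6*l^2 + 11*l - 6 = (l - 3)*(l - 2)*(l - 1)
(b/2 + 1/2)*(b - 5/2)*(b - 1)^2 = b^4/2 - 7*b^3/4 + 3*b^2/4 + 7*b/4 - 5/4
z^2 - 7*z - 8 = (z - 8)*(z + 1)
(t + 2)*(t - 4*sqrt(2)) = t^2 - 4*sqrt(2)*t + 2*t - 8*sqrt(2)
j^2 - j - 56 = (j - 8)*(j + 7)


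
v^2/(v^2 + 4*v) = v/(v + 4)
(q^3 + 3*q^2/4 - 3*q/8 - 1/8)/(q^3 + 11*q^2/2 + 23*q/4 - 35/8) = (4*q^2 + 5*q + 1)/(4*q^2 + 24*q + 35)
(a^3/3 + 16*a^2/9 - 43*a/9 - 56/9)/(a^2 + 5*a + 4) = (3*a^2 + 13*a - 56)/(9*(a + 4))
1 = 1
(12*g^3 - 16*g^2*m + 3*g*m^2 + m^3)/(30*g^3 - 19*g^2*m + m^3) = (6*g^2 - 5*g*m - m^2)/(15*g^2 - 2*g*m - m^2)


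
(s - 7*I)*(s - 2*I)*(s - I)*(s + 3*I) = s^4 - 7*I*s^3 + 7*s^2 - 55*I*s - 42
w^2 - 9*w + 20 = (w - 5)*(w - 4)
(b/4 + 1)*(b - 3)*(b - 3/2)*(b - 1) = b^4/4 - 3*b^3/8 - 13*b^2/4 + 63*b/8 - 9/2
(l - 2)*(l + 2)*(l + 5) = l^3 + 5*l^2 - 4*l - 20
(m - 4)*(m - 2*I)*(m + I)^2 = m^4 - 4*m^3 + 3*m^2 - 12*m + 2*I*m - 8*I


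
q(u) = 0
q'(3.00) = 0.00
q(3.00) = 0.00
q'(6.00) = 0.00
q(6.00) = 0.00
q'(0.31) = 0.00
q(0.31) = 0.00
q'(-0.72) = 0.00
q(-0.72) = 0.00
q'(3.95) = 0.00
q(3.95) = 0.00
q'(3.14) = 0.00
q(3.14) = 0.00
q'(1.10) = 0.00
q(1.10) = 0.00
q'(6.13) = 0.00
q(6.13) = 0.00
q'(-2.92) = 0.00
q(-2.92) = 0.00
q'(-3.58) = 0.00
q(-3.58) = 0.00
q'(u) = 0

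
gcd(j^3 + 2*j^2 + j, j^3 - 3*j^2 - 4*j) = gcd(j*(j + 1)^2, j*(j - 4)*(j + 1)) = j^2 + j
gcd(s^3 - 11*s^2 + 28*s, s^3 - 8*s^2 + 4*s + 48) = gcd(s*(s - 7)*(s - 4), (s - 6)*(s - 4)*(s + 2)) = s - 4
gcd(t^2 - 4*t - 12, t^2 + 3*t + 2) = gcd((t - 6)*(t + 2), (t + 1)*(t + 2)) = t + 2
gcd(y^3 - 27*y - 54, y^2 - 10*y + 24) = y - 6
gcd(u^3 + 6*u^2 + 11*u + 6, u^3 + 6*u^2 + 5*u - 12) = u + 3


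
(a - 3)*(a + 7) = a^2 + 4*a - 21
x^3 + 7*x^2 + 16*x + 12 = (x + 2)^2*(x + 3)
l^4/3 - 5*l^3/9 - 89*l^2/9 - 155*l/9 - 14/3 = (l/3 + 1)*(l - 7)*(l + 1/3)*(l + 2)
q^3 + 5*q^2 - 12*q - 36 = (q - 3)*(q + 2)*(q + 6)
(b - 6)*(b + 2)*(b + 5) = b^3 + b^2 - 32*b - 60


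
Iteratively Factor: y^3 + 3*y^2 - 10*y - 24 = (y + 2)*(y^2 + y - 12) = (y - 3)*(y + 2)*(y + 4)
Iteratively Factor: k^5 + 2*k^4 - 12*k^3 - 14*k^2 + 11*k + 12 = (k + 4)*(k^4 - 2*k^3 - 4*k^2 + 2*k + 3) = (k - 3)*(k + 4)*(k^3 + k^2 - k - 1) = (k - 3)*(k + 1)*(k + 4)*(k^2 - 1) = (k - 3)*(k - 1)*(k + 1)*(k + 4)*(k + 1)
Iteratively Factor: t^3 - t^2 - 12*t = (t + 3)*(t^2 - 4*t) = (t - 4)*(t + 3)*(t)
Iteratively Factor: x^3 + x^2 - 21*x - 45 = (x - 5)*(x^2 + 6*x + 9) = (x - 5)*(x + 3)*(x + 3)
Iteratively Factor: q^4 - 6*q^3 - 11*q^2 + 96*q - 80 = (q + 4)*(q^3 - 10*q^2 + 29*q - 20) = (q - 5)*(q + 4)*(q^2 - 5*q + 4) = (q - 5)*(q - 4)*(q + 4)*(q - 1)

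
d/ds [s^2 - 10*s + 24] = 2*s - 10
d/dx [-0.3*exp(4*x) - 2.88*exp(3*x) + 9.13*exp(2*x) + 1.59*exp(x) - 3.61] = (-1.2*exp(3*x) - 8.64*exp(2*x) + 18.26*exp(x) + 1.59)*exp(x)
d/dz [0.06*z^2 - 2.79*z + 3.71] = 0.12*z - 2.79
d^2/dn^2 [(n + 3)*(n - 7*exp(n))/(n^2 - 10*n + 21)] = (-7*n^5*exp(n) + 133*n^4*exp(n) - 644*n^3*exp(n) + 26*n^3 - 1428*n^2*exp(n) - 126*n^2 + 16779*n*exp(n) - 378*n - 30513*exp(n) + 2142)/(n^6 - 30*n^5 + 363*n^4 - 2260*n^3 + 7623*n^2 - 13230*n + 9261)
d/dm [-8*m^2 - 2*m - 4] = -16*m - 2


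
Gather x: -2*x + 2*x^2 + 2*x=2*x^2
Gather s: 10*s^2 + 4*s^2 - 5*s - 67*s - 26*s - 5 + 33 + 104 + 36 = 14*s^2 - 98*s + 168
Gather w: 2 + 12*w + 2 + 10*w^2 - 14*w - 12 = 10*w^2 - 2*w - 8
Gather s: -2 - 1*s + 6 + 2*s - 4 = s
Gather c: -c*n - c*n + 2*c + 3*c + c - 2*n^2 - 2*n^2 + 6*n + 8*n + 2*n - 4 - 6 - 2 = c*(6 - 2*n) - 4*n^2 + 16*n - 12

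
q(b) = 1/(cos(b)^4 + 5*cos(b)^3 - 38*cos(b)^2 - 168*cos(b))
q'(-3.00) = 0.00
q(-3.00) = 0.01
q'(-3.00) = 0.00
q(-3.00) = 0.01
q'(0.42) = -0.00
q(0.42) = -0.01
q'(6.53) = -0.00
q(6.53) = -0.01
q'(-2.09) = 0.02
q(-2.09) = 0.01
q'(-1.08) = 0.02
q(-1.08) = -0.01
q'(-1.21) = 0.04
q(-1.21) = -0.02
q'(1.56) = -51.07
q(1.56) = -0.55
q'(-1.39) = 0.18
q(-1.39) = -0.03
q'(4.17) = 0.02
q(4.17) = 0.01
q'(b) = (4*sin(b)*cos(b)^3 + 15*sin(b)*cos(b)^2 - 76*sin(b)*cos(b) - 168*sin(b))/(cos(b)^4 + 5*cos(b)^3 - 38*cos(b)^2 - 168*cos(b))^2 = (4*cos(b)^3 + 15*cos(b)^2 - 76*cos(b) - 168)*sin(b)/((cos(b)^3 + 5*cos(b)^2 - 38*cos(b) - 168)^2*cos(b)^2)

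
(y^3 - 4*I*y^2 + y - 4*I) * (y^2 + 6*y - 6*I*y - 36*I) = y^5 + 6*y^4 - 10*I*y^4 - 23*y^3 - 60*I*y^3 - 138*y^2 - 10*I*y^2 - 24*y - 60*I*y - 144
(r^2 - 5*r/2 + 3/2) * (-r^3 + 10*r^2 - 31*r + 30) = -r^5 + 25*r^4/2 - 115*r^3/2 + 245*r^2/2 - 243*r/2 + 45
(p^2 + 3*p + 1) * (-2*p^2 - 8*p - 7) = -2*p^4 - 14*p^3 - 33*p^2 - 29*p - 7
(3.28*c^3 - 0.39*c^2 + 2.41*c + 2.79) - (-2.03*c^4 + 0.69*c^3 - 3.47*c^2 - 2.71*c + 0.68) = 2.03*c^4 + 2.59*c^3 + 3.08*c^2 + 5.12*c + 2.11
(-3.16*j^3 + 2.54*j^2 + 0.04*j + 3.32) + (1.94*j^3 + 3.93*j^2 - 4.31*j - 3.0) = -1.22*j^3 + 6.47*j^2 - 4.27*j + 0.32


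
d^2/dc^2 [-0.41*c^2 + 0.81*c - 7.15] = -0.820000000000000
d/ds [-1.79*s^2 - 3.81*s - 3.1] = -3.58*s - 3.81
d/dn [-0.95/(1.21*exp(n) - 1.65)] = 1.1495*exp(n)/(1.21*exp(n) - 1.65)^2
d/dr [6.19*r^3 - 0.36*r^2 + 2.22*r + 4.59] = 18.57*r^2 - 0.72*r + 2.22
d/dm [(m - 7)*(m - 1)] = 2*m - 8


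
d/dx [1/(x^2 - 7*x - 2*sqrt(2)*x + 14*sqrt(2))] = (-2*x + 2*sqrt(2) + 7)/(x^2 - 7*x - 2*sqrt(2)*x + 14*sqrt(2))^2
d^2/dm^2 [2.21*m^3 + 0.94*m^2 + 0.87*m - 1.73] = 13.26*m + 1.88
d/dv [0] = 0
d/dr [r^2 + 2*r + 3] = 2*r + 2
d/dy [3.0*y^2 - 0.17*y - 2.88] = 6.0*y - 0.17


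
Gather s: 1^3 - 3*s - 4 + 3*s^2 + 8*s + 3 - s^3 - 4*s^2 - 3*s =-s^3 - s^2 + 2*s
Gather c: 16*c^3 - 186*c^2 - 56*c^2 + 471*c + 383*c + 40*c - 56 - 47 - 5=16*c^3 - 242*c^2 + 894*c - 108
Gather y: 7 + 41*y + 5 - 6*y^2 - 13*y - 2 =-6*y^2 + 28*y + 10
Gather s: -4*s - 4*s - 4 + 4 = -8*s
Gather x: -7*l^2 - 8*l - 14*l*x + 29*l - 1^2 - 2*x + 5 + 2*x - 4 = -7*l^2 - 14*l*x + 21*l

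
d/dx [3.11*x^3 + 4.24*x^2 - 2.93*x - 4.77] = 9.33*x^2 + 8.48*x - 2.93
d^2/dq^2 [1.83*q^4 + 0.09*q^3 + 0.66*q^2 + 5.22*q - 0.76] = 21.96*q^2 + 0.54*q + 1.32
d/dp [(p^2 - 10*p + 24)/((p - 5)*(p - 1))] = 2*(2*p^2 - 19*p + 47)/(p^4 - 12*p^3 + 46*p^2 - 60*p + 25)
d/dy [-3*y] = -3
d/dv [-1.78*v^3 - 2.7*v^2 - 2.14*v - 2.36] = -5.34*v^2 - 5.4*v - 2.14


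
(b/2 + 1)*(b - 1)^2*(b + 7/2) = b^4/2 + 7*b^3/4 - 3*b^2/2 - 17*b/4 + 7/2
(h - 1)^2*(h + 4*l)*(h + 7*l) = h^4 + 11*h^3*l - 2*h^3 + 28*h^2*l^2 - 22*h^2*l + h^2 - 56*h*l^2 + 11*h*l + 28*l^2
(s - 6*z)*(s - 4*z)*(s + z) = s^3 - 9*s^2*z + 14*s*z^2 + 24*z^3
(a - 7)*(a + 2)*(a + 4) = a^3 - a^2 - 34*a - 56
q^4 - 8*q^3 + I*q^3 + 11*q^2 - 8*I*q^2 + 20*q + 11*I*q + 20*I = (q - 5)*(q - 4)*(q + 1)*(q + I)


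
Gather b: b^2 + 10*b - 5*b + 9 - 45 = b^2 + 5*b - 36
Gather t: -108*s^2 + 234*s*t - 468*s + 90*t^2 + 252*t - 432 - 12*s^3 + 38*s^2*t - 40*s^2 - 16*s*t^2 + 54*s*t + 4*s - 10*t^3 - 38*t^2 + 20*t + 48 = -12*s^3 - 148*s^2 - 464*s - 10*t^3 + t^2*(52 - 16*s) + t*(38*s^2 + 288*s + 272) - 384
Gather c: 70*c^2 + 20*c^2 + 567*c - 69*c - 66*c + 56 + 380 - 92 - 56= 90*c^2 + 432*c + 288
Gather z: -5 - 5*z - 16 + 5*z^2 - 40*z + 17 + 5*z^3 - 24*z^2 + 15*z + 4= 5*z^3 - 19*z^2 - 30*z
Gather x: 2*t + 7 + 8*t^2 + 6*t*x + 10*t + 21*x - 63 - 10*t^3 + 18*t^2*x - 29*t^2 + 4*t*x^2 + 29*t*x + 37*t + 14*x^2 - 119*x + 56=-10*t^3 - 21*t^2 + 49*t + x^2*(4*t + 14) + x*(18*t^2 + 35*t - 98)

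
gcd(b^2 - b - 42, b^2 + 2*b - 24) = b + 6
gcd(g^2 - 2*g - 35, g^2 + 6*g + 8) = 1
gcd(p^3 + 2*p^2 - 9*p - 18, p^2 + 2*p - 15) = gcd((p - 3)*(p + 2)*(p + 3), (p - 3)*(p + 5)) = p - 3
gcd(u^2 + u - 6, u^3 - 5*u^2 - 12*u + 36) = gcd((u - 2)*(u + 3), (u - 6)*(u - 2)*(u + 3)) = u^2 + u - 6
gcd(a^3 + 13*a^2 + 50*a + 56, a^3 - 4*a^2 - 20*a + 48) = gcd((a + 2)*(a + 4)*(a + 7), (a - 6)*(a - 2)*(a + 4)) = a + 4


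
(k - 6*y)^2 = k^2 - 12*k*y + 36*y^2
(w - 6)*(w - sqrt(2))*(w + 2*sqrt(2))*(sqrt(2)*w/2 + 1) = sqrt(2)*w^4/2 - 3*sqrt(2)*w^3 + 2*w^3 - 12*w^2 - sqrt(2)*w^2 - 4*w + 6*sqrt(2)*w + 24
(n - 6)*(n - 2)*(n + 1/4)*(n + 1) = n^4 - 27*n^3/4 + 9*n^2/4 + 13*n + 3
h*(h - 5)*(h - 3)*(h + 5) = h^4 - 3*h^3 - 25*h^2 + 75*h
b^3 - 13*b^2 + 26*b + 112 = (b - 8)*(b - 7)*(b + 2)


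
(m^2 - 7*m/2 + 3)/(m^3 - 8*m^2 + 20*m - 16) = (m - 3/2)/(m^2 - 6*m + 8)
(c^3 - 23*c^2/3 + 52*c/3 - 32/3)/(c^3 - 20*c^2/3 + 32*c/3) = (c - 1)/c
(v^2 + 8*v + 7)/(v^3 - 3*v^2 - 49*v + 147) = (v + 1)/(v^2 - 10*v + 21)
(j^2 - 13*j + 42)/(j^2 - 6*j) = (j - 7)/j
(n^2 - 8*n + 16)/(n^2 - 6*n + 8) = (n - 4)/(n - 2)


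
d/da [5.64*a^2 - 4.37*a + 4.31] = 11.28*a - 4.37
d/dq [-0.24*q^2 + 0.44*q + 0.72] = 0.44 - 0.48*q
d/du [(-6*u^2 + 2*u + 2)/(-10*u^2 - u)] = 2*(13*u^2 + 20*u + 1)/(u^2*(100*u^2 + 20*u + 1))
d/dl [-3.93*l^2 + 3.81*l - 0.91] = 3.81 - 7.86*l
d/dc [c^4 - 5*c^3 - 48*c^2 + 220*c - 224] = 4*c^3 - 15*c^2 - 96*c + 220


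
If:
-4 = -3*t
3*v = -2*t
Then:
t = 4/3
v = -8/9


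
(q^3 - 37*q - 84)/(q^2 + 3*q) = q - 3 - 28/q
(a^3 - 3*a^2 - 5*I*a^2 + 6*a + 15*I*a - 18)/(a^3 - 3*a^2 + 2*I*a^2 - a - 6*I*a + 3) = (a - 6*I)/(a + I)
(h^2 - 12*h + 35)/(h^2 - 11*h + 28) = (h - 5)/(h - 4)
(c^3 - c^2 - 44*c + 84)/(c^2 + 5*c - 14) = c - 6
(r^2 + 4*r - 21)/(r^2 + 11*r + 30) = (r^2 + 4*r - 21)/(r^2 + 11*r + 30)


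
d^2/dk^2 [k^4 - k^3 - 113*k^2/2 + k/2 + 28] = 12*k^2 - 6*k - 113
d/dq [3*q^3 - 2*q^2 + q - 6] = 9*q^2 - 4*q + 1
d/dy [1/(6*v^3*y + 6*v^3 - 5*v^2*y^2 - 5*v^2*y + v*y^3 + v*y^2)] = (-6*v^2 + 10*v*y + 5*v - 3*y^2 - 2*y)/(v*(6*v^2*y + 6*v^2 - 5*v*y^2 - 5*v*y + y^3 + y^2)^2)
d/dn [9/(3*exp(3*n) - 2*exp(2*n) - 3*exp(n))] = 9*(-9*exp(2*n) + 4*exp(n) + 3)*exp(-n)/(-3*exp(2*n) + 2*exp(n) + 3)^2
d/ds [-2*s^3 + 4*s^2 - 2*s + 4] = -6*s^2 + 8*s - 2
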